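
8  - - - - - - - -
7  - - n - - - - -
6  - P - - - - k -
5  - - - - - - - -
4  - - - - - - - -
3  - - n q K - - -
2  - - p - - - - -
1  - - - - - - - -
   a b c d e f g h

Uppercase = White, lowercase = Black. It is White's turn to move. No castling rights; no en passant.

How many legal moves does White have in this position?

3

White to move; king on e3.
In check: yes, from the black queen on d3.
Legal moves: Kf4, Kxd3, Kf2.
Count: 3.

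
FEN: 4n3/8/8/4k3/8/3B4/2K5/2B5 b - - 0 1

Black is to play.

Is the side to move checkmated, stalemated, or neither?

Black to move; black king on e5.
In check: no.
Legal moves for Black: Ng7, Nc7, Nf6, Nd6, Kf6, Ke6, Kd6, Kd5, Kd4.
Black has 9 legal moves and is not in check → neither.

neither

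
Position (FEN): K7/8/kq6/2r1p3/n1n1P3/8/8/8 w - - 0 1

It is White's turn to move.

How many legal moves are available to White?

White to move; king on a8.
In check: no.
Legal moves: none.
Count: 0.

0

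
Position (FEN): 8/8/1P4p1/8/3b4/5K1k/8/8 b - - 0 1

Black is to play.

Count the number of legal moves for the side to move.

Black to move; king on h3.
In check: no.
Legal moves: Bh8, Bg7, Bf6, Bxb6, Be5, Bc5, Be3, Bc3, Bf2, Bb2, Bg1, Ba1, Kh4, Kh2, g5.
Count: 15.

15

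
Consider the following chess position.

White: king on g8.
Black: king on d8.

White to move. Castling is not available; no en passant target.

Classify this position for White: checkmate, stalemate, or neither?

neither

White to move; white king on g8.
In check: no.
Legal moves for White: Kh8, Kf8, Kh7, Kg7, Kf7.
White has 5 legal moves and is not in check → neither.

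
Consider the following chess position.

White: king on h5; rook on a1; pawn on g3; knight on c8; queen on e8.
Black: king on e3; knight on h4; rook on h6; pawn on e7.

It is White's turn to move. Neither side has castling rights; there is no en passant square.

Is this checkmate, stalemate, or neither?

neither

White to move; white king on h5.
In check: yes, from the black rook on h6.
Legal moves for White: Kxh6, Kg5, Kg4.
White is in check but has 3 legal moves → neither.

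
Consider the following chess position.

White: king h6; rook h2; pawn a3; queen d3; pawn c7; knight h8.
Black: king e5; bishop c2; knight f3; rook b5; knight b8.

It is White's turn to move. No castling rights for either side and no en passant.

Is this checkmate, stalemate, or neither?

neither

White to move; white king on h6.
In check: no.
Legal moves for White include: Nf7+, Ng6+, Kh7, Kg7, Kg6, Kh5, Qd8, Qh7, Qd7, Qg6, Qd6+, Qf5+, Qd5+, Qxb5+, Qe4+, Qd4+, Qc4, Qxf3, ... (list truncated; more exist).
White has legal moves and is not in check → neither.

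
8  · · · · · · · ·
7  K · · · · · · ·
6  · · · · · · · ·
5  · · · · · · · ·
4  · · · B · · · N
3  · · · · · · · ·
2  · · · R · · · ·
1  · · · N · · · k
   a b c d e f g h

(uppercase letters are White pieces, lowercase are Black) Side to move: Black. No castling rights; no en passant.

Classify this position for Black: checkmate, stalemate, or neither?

Black to move; black king on h1.
In check: no.
King squares — g1: attacked by Bd4; g2: attacked by Rd2; h2: attacked by Rd2.
Legal moves for Black: none.
Not in check and no legal moves → stalemate.

stalemate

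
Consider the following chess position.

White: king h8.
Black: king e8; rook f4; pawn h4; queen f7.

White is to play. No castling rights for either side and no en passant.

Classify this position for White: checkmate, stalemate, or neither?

stalemate

White to move; white king on h8.
In check: no.
King squares — g7: attacked by Qf7; h7: attacked by Qf7; g8: attacked by Qf7.
Legal moves for White: none.
Not in check and no legal moves → stalemate.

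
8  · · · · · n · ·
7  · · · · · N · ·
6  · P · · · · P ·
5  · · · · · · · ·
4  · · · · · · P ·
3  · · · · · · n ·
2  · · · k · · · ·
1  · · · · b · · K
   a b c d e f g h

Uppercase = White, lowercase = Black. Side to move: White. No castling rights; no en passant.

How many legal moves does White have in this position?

White to move; king on h1.
In check: yes, from the black knight on g3.
Legal moves: Kh2, Kg2, Kg1.
Count: 3.

3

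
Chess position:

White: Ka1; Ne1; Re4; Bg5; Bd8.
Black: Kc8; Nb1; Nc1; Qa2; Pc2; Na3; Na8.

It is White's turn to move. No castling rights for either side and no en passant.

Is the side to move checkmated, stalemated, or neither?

checkmate

White to move; white king on a1.
In check: yes, from the black queen on a2.
King squares — b1: attacked by Qa2; a2: attacked by Nc1; b2: attacked by Qa2.
Legal moves for White: none.
In check with no legal moves → checkmate.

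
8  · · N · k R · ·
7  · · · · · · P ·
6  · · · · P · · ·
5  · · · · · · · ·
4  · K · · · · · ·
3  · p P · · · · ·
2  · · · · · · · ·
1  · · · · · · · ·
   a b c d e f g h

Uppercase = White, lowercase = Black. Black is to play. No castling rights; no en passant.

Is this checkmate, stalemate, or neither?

checkmate

Black to move; black king on e8.
In check: yes, from the white rook on f8.
King squares — d7: attacked by Pe6; e7: attacked by Nc8; f7: attacked by Pe6; d8: attacked by Rf8; f8: attacked by Pg7.
Legal moves for Black: none.
In check with no legal moves → checkmate.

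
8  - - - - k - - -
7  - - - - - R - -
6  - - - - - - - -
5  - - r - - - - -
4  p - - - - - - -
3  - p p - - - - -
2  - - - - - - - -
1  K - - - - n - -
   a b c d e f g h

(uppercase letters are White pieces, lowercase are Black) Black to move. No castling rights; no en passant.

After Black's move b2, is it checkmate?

After b2: white king on a1; in check: yes, from the black pawn on b2.
White has 2 legal replies: Ka2, Kb1.
In check but a legal move exists → not checkmate.

no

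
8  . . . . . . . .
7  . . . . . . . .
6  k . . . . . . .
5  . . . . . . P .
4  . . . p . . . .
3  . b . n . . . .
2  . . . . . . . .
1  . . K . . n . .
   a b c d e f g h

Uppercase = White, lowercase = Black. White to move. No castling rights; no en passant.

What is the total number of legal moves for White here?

White to move; king on c1.
In check: yes, from the black knight on d3.
Legal moves: Kb1.
Count: 1.

1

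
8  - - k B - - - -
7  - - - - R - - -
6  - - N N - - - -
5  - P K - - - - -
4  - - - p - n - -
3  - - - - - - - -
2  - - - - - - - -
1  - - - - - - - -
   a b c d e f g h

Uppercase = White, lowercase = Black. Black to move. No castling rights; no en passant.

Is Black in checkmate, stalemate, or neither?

Black to move; black king on c8.
In check: yes, from the white knight on d6.
King squares — b7: attacked by Nd6; c7: attacked by Re7; d7: attacked by Re7; b8: attacked by Nc6; d8: attacked by Nc6.
Legal moves for Black: none.
In check with no legal moves → checkmate.

checkmate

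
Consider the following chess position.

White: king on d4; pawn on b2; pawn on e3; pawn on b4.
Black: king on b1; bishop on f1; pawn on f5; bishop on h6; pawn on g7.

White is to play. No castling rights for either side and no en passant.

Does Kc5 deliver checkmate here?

After Kc5: black king on b1; in check: no.
Black is not in check, so this cannot be checkmate.

no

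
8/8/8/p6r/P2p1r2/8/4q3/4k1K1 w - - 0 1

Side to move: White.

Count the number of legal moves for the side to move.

0

White to move; king on g1.
In check: no.
Legal moves: none.
Count: 0.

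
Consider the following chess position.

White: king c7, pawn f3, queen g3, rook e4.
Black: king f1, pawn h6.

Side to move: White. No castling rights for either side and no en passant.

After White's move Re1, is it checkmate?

After Re1: black king on f1; in check: yes, from the white rook on e1.
King squares — e1: attacked by Qg3; g1: attacked by Re1; e2: attacked by Re1; f2: attacked by Qg3; g2: attacked by Qg3.
Black has no legal moves → checkmate.

yes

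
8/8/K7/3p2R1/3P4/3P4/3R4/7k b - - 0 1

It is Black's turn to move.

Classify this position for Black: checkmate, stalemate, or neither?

stalemate

Black to move; black king on h1.
In check: no.
King squares — g1: attacked by Rg5; g2: attacked by Rd2; h2: attacked by Rd2.
Legal moves for Black: none.
Not in check and no legal moves → stalemate.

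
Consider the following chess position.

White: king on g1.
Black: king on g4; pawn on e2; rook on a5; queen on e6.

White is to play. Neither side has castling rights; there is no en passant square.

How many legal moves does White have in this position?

4

White to move; king on g1.
In check: no.
Legal moves: Kh2, Kg2, Kf2, Kh1.
Count: 4.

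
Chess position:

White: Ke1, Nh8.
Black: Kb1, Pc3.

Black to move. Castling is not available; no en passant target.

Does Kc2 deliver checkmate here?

no

After Kc2: white king on e1; in check: no.
White is not in check, so this cannot be checkmate.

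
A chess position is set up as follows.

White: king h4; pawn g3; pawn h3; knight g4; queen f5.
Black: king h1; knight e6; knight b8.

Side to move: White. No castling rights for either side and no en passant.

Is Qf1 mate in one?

yes

After Qf1: black king on h1; in check: yes, from the white queen on f1.
King squares — g1: attacked by Qf1; g2: attacked by Qf1; h2: attacked by Ng4.
Black has no legal moves → checkmate.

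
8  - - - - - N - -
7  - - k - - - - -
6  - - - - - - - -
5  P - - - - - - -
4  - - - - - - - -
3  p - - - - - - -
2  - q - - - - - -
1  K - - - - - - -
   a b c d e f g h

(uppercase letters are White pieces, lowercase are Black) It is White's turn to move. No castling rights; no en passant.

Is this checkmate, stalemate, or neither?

White to move; white king on a1.
In check: yes, from the black queen on b2.
King squares — b1: attacked by Qb2; a2: attacked by Qb2; b2: attacked by Pa3.
Legal moves for White: none.
In check with no legal moves → checkmate.

checkmate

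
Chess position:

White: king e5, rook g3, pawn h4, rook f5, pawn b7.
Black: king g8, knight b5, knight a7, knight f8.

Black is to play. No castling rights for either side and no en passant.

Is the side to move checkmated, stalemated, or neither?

Black to move; black king on g8.
In check: yes, from the white rook on g3.
Legal moves for Black: Kh8, Kh7, Ng6+.
Black is in check but has 3 legal moves → neither.

neither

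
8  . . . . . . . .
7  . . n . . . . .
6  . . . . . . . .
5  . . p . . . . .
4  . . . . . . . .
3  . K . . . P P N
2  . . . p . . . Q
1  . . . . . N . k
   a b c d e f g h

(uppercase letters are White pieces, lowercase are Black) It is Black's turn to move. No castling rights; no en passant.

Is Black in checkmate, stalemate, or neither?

checkmate

Black to move; black king on h1.
In check: yes, from the white queen on h2.
King squares — g1: attacked by Qh2; g2: attacked by Qh2; h2: attacked by Nf1.
Legal moves for Black: none.
In check with no legal moves → checkmate.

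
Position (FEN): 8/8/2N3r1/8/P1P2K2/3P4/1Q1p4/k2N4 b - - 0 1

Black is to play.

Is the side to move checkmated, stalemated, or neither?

checkmate

Black to move; black king on a1.
In check: yes, from the white queen on b2.
King squares — b1: attacked by Qb2; a2: attacked by Qb2; b2: attacked by Nd1.
Legal moves for Black: none.
In check with no legal moves → checkmate.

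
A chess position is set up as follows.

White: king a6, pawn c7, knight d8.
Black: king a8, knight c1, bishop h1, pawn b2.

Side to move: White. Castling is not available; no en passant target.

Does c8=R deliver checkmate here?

After c8=R: black king on a8; in check: yes, from the white rook on c8.
King squares — a7: attacked by Ka6; b7: attacked by Ka6; b8: attacked by Rc8.
Black has no legal moves → checkmate.

yes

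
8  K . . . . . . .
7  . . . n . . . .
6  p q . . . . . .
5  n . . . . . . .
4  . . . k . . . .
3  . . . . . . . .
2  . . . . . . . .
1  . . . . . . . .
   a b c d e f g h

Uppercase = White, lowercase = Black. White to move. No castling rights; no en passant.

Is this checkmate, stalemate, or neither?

White to move; white king on a8.
In check: no.
King squares — a7: attacked by Qb6; b7: attacked by Na5; b8: attacked by Qb6.
Legal moves for White: none.
Not in check and no legal moves → stalemate.

stalemate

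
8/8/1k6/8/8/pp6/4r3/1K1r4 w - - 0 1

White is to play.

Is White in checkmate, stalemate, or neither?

White to move; white king on b1.
In check: yes, from the black rook on d1.
King squares — a1: attacked by Rd1; c1: attacked by Rd1; a2: attacked by Re2; b2: attacked by Re2; c2: attacked by Re2.
Legal moves for White: none.
In check with no legal moves → checkmate.

checkmate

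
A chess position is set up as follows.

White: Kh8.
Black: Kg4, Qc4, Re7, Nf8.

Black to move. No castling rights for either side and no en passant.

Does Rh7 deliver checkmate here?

yes

After Rh7: white king on h8; in check: yes, from the black rook on h7.
King squares — g7: attacked by Rh7; h7: attacked by Nf8; g8: attacked by Qc4.
White has no legal moves → checkmate.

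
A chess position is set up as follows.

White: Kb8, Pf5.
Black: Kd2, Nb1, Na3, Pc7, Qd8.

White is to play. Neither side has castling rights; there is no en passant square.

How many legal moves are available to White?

2

White to move; king on b8.
In check: yes, from the black queen on d8.
Legal moves: Kb7, Ka7.
Count: 2.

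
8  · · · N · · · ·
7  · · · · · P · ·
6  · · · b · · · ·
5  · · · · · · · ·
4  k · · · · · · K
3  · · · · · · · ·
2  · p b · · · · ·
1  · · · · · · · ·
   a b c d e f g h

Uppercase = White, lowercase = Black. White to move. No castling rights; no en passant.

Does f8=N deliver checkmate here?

no

After f8=N: black king on a4; in check: no.
Black is not in check, so this cannot be checkmate.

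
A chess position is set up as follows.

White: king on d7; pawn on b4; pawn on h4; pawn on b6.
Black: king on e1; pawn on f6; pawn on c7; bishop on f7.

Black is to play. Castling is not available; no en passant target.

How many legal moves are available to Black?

Black to move; king on e1.
In check: no.
Legal moves: Bg8, Be8+, Bg6, Be6+, Bh5, Bd5, Bc4, Bb3, Ba2, Kf2, Ke2, Kd2, Kf1, Kd1, cxb6, c6, f5, c5.
Count: 18.

18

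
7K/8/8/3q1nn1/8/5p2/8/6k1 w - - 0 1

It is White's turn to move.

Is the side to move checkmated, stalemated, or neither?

stalemate

White to move; white king on h8.
In check: no.
King squares — g7: attacked by Nf5; h7: attacked by Ng5; g8: attacked by Qd5.
Legal moves for White: none.
Not in check and no legal moves → stalemate.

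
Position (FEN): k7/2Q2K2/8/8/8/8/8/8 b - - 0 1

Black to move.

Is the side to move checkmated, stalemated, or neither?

stalemate

Black to move; black king on a8.
In check: no.
King squares — a7: attacked by Qc7; b7: attacked by Qc7; b8: attacked by Qc7.
Legal moves for Black: none.
Not in check and no legal moves → stalemate.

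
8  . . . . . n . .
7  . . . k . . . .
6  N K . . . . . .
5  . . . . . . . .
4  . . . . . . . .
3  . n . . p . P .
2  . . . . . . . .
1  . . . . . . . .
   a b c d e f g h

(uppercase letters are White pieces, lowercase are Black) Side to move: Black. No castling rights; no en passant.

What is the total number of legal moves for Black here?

16

Black to move; king on d7.
In check: no.
Legal moves: Nh7, Ng6, Ne6, Ke8, Kd8, Kc8, Ke7, Ke6, Kd6, Nc5, Na5, Nd4, Nd2, Nc1, Na1, e2.
Count: 16.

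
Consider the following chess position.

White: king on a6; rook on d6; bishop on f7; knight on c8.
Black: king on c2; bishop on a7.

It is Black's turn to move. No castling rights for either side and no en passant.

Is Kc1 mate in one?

After Kc1: white king on a6; in check: no.
White is not in check, so this cannot be checkmate.

no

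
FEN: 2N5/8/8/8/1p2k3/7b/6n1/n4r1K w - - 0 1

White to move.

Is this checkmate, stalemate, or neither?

White to move; white king on h1.
In check: yes, from the black rook on f1.
King squares — g1: attacked by Rf1; g2: attacked by Bh3; h2: available.
Legal moves for White: Kh2.
White is in check but has 1 legal move → neither.

neither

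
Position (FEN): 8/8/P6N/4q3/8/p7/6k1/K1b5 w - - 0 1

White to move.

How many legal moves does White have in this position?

2

White to move; king on a1.
In check: yes, from the black queen on e5.
Legal moves: Ka2, Kb1.
Count: 2.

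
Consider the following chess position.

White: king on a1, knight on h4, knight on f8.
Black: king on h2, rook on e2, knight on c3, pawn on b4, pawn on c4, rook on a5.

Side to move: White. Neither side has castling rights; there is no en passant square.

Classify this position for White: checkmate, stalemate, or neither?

White to move; white king on a1.
In check: yes, from the black rook on a5.
King squares — b1: attacked by Nc3; a2: attacked by Re2; b2: attacked by Re2.
Legal moves for White: none.
In check with no legal moves → checkmate.

checkmate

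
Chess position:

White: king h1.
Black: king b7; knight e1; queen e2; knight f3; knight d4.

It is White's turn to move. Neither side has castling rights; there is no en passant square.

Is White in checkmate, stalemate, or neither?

White to move; white king on h1.
In check: no.
King squares — g1: attacked by Nf3; g2: attacked by Ne1; h2: attacked by Qe2.
Legal moves for White: none.
Not in check and no legal moves → stalemate.

stalemate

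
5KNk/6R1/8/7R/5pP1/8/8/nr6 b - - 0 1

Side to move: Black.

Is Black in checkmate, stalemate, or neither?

checkmate

Black to move; black king on h8.
In check: yes, from the white rook on h5.
King squares — g7: attacked by Kf8; h7: attacked by Rh5; g8: attacked by Rg7.
Legal moves for Black: none.
In check with no legal moves → checkmate.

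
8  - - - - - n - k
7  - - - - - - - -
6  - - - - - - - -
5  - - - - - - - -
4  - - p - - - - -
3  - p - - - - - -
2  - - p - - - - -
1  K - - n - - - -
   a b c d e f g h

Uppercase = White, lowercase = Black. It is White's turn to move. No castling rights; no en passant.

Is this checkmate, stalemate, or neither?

stalemate

White to move; white king on a1.
In check: no.
King squares — b1: attacked by Pc2; a2: attacked by Pb3; b2: attacked by Nd1.
Legal moves for White: none.
Not in check and no legal moves → stalemate.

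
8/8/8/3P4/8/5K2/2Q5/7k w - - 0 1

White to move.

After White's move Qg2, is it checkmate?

yes

After Qg2: black king on h1; in check: yes, from the white queen on g2.
King squares — g1: attacked by Qg2; g2: attacked by Kf3; h2: attacked by Qg2.
Black has no legal moves → checkmate.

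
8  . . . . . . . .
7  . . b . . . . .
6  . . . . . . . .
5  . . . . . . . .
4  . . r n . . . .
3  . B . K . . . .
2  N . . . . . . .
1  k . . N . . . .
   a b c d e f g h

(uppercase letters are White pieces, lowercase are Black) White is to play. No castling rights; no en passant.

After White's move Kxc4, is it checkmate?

After Kxc4: black king on a1; in check: no.
Black is not in check, so this cannot be checkmate.

no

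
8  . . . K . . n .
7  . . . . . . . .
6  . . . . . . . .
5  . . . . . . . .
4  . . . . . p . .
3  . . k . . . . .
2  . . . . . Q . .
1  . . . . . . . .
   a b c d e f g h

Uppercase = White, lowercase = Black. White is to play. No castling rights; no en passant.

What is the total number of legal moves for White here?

23

White to move; king on d8.
In check: no.
Legal moves: Ke8, Kc8, Kd7, Kc7, Qa7, Qb6, Qc5+, Qh4, Qxf4, Qd4+, Qg3+, Qf3+, Qe3+, Qh2, Qg2, Qe2, Qd2+, Qc2+, Qb2+, Qa2, Qg1, Qf1, Qe1+.
Count: 23.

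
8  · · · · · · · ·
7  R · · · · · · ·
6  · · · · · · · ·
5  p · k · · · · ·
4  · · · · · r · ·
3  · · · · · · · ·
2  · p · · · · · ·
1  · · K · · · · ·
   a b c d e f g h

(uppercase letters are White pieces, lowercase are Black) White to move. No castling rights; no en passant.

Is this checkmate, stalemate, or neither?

White to move; white king on c1.
In check: yes, from the black pawn on b2.
King squares — b1: available; d1: available; b2: available; c2: available; d2: available.
Legal moves for White: Kd2, Kc2, Kxb2, Kd1, Kb1.
White is in check but has 5 legal moves → neither.

neither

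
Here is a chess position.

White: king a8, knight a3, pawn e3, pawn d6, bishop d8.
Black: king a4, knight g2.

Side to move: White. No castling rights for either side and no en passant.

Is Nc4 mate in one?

After Nc4: black king on a4; in check: no.
Black is not in check, so this cannot be checkmate.

no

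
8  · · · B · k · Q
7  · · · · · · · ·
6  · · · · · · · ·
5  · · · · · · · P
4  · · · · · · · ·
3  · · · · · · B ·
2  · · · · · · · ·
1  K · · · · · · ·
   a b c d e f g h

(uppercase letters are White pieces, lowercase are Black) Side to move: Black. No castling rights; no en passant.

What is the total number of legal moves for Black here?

1

Black to move; king on f8.
In check: yes, from the white queen on h8.
Legal moves: Kf7.
Count: 1.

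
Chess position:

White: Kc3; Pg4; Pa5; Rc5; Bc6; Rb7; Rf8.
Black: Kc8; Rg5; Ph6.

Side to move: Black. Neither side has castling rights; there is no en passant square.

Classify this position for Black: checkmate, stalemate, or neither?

checkmate

Black to move; black king on c8.
In check: yes, from the white rook on f8.
King squares — b7: attacked by Bc6; c7: attacked by Rb7; d7: attacked by Bc6; b8: attacked by Rb7; d8: attacked by Rf8.
Legal moves for Black: none.
In check with no legal moves → checkmate.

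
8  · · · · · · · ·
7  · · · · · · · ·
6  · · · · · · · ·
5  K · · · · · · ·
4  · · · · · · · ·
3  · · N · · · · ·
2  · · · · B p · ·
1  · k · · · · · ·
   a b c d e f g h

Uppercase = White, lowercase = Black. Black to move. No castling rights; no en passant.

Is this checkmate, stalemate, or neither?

neither

Black to move; black king on b1.
In check: yes, from the white knight on c3.
King squares — a1: available; c1: available; a2: attacked by Nc3; b2: available; c2: available.
Legal moves for Black: Kc2, Kb2, Kc1, Ka1.
Black is in check but has 4 legal moves → neither.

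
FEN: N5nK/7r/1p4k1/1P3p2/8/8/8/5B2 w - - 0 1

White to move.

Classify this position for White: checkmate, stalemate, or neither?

White to move; white king on h8.
In check: yes, from the black rook on h7.
Legal moves for White: Kxg8.
White is in check but has 1 legal move → neither.

neither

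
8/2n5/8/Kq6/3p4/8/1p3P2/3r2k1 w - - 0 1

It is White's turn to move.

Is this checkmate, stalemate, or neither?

checkmate

White to move; white king on a5.
In check: yes, from the black queen on b5.
King squares — a4: attacked by Qb5; b4: attacked by Qb5; b5: attacked by Nc7; a6: attacked by Qb5; b6: attacked by Qb5.
Legal moves for White: none.
In check with no legal moves → checkmate.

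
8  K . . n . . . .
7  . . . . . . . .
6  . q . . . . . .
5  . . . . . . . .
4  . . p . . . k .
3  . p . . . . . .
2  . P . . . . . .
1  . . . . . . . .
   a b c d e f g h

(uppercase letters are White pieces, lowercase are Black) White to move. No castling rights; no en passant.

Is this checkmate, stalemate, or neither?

White to move; white king on a8.
In check: no.
King squares — a7: attacked by Qb6; b7: attacked by Qb6; b8: attacked by Qb6.
Legal moves for White: none.
Not in check and no legal moves → stalemate.

stalemate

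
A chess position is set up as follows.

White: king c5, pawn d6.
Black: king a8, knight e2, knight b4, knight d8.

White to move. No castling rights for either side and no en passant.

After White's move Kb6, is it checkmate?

After Kb6: black king on a8; in check: no.
Black is not in check, so this cannot be checkmate.

no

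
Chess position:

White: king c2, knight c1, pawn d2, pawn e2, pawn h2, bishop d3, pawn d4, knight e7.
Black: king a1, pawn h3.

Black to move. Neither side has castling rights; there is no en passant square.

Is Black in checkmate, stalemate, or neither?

Black to move; black king on a1.
In check: no.
King squares — b1: attacked by Kc2; a2: attacked by Nc1; b2: attacked by Kc2.
Legal moves for Black: none.
Not in check and no legal moves → stalemate.

stalemate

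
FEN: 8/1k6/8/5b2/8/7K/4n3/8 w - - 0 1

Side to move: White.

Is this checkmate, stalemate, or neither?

White to move; white king on h3.
In check: yes, from the black bishop on f5.
King squares — g2: available; h2: available; g3: attacked by Ne2; g4: attacked by Bf5; h4: available.
Legal moves for White: Kh4, Kh2, Kg2.
White is in check but has 3 legal moves → neither.

neither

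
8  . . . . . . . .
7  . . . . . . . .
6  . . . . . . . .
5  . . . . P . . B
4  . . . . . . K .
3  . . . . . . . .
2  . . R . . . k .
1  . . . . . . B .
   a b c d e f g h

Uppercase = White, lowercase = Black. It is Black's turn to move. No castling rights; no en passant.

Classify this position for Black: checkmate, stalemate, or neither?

neither

Black to move; black king on g2.
In check: yes, from the white rook on c2.
Legal moves for Black: Kh1, Kxg1, Kf1.
Black is in check but has 3 legal moves → neither.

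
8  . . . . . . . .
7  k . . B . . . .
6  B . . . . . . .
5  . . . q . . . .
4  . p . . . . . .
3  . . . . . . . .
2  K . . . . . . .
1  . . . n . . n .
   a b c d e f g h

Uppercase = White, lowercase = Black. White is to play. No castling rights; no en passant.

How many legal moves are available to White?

White to move; king on a2.
In check: yes, from the black queen on d5.
Legal moves: Kb1, Ka1, Bc4.
Count: 3.

3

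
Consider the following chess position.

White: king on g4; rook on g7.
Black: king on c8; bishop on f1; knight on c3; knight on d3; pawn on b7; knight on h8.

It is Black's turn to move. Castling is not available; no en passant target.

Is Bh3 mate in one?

no

After Bh3: white king on g4; in check: yes, from the black bishop on h3.
White has 6 legal replies: Kh5, Kg5, Kh4, Kxh3, Kg3, Kf3.
In check but a legal move exists → not checkmate.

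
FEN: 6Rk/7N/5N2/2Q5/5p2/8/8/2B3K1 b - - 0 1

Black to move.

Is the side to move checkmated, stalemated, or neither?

checkmate

Black to move; black king on h8.
In check: yes, from the white rook on g8.
King squares — g7: attacked by Rg8; h7: attacked by Nf6; g8: attacked by Nf6.
Legal moves for Black: none.
In check with no legal moves → checkmate.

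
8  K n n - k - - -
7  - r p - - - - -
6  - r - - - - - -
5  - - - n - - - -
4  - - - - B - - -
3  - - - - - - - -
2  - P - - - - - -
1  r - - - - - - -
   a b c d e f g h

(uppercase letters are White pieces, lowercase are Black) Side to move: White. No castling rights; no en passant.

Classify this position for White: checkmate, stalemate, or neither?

checkmate

White to move; white king on a8.
In check: yes, from the black rook on a1.
King squares — a7: attacked by Ra1; b7: attacked by Rb6; b8: attacked by Rb7.
Legal moves for White: none.
In check with no legal moves → checkmate.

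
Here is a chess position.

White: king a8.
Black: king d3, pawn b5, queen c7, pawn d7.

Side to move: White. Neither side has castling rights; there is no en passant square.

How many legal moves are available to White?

0

White to move; king on a8.
In check: no.
Legal moves: none.
Count: 0.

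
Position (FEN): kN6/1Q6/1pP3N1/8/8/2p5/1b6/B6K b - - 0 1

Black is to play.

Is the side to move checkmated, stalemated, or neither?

Black to move; black king on a8.
In check: yes, from the white queen on b7.
King squares — a7: attacked by Qb7; b7: attacked by Pc6; b8: attacked by Qb7.
Legal moves for Black: none.
In check with no legal moves → checkmate.

checkmate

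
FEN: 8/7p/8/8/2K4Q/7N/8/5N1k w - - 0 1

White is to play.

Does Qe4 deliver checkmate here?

After Qe4: black king on h1; in check: yes, from the white queen on e4.
King squares — g1: attacked by Nh3; g2: attacked by Qe4; h2: attacked by Nf1.
Black has no legal moves → checkmate.

yes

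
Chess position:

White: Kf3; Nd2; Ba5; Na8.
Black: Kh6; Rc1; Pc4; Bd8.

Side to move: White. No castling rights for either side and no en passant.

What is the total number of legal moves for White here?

20

White to move; king on f3.
In check: no.
Legal moves: Nc7, Nb6, Bxd8, Bc7, Bb6, Bb4, Bc3, Kg4, Kf4, Ke4, Kg3, Ke3, Kg2, Kf2, Ke2, Ne4, Nxc4, Nb3, Nf1, Nb1.
Count: 20.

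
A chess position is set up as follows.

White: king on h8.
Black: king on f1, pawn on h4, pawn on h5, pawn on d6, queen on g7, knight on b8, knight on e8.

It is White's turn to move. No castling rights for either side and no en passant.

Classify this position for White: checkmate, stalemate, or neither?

White to move; white king on h8.
In check: yes, from the black queen on g7.
King squares — g7: attacked by Ne8; h7: attacked by Qg7; g8: attacked by Qg7.
Legal moves for White: none.
In check with no legal moves → checkmate.

checkmate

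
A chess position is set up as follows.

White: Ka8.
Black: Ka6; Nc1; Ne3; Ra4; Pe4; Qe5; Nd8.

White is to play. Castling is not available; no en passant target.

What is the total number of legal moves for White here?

White to move; king on a8.
In check: no.
Legal moves: none.
Count: 0.

0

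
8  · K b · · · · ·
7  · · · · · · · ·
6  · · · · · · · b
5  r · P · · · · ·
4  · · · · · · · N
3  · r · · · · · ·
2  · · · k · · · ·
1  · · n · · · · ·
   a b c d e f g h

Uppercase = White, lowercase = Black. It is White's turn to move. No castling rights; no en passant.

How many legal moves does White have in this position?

White to move; king on b8.
In check: yes, from the black rook on b3.
Legal moves: Kxc8, Kc7.
Count: 2.

2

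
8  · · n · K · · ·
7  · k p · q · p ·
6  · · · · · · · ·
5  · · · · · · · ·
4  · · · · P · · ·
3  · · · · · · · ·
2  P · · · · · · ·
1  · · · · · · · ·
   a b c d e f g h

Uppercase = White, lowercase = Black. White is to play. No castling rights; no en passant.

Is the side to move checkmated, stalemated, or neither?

checkmate

White to move; white king on e8.
In check: yes, from the black queen on e7.
King squares — d7: attacked by Qe7; e7: attacked by Nc8; f7: attacked by Qe7; d8: attacked by Qe7; f8: attacked by Qe7.
Legal moves for White: none.
In check with no legal moves → checkmate.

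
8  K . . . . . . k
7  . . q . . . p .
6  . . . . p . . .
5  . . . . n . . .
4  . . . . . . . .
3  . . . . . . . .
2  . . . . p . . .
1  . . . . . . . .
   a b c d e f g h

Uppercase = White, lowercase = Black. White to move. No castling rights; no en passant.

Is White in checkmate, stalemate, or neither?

White to move; white king on a8.
In check: no.
King squares — a7: attacked by Qc7; b7: attacked by Qc7; b8: attacked by Qc7.
Legal moves for White: none.
Not in check and no legal moves → stalemate.

stalemate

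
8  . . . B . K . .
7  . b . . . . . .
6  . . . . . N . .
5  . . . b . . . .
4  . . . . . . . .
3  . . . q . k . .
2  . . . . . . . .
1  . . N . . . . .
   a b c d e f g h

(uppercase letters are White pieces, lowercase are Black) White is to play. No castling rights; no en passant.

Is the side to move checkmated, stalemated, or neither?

White to move; white king on f8.
In check: no.
Legal moves for White include: Ke8, Kg7, Ke7, Be7, Bc7, Bb6, Ba5, Ng8, Ne8, Nh7, Nd7, Nh5, Nxd5, Ng4, Ne4, Nxd3, Nb3, Ne2, ... (list truncated; more exist).
White has legal moves and is not in check → neither.

neither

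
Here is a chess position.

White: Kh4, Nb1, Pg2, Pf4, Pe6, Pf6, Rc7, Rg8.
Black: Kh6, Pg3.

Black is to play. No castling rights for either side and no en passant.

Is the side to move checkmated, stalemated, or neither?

Black to move; black king on h6.
In check: no.
King squares — g5: attacked by Pf4; h5: attacked by Kh4; g6: attacked by Rg8; g7: attacked by Pf6; h7: attacked by Rc7.
Legal moves for Black: none.
Not in check and no legal moves → stalemate.

stalemate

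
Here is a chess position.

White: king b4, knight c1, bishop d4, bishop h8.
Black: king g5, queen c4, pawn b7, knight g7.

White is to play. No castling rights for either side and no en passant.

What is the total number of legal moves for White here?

White to move; king on b4.
In check: yes, from the black queen on c4.
Legal moves: Ka5, Kxc4, Ka3.
Count: 3.

3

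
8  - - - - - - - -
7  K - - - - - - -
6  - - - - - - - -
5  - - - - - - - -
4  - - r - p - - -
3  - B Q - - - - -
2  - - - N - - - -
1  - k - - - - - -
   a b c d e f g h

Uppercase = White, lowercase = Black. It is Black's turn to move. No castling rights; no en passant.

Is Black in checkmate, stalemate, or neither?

checkmate

Black to move; black king on b1.
In check: yes, from the white knight on d2.
King squares — a1: attacked by Qc3; c1: attacked by Qc3; a2: attacked by Bb3; b2: attacked by Qc3; c2: attacked by Bb3.
Legal moves for Black: none.
In check with no legal moves → checkmate.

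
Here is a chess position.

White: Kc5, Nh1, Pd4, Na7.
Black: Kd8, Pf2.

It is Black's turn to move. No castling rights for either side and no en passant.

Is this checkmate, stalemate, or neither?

Black to move; black king on d8.
In check: no.
Legal moves for Black: Ke8, Ke7, Kd7, Kc7, f1=Q, f1=R, f1=B, f1=N.
Black has 8 legal moves and is not in check → neither.

neither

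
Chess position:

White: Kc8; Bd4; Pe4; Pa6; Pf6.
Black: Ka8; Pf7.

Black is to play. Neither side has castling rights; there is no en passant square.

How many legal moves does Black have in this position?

0

Black to move; king on a8.
In check: no.
Legal moves: none.
Count: 0.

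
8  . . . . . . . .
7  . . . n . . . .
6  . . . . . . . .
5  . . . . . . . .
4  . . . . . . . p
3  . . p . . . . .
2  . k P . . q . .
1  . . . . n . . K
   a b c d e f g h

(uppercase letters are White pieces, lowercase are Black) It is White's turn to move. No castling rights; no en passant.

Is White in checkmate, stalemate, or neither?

White to move; white king on h1.
In check: no.
King squares — g1: attacked by Qf2; g2: attacked by Ne1; h2: attacked by Qf2.
Legal moves for White: none.
Not in check and no legal moves → stalemate.

stalemate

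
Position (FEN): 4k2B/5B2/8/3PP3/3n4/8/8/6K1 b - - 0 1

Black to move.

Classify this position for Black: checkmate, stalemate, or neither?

neither

Black to move; black king on e8.
In check: yes, from the white bishop on f7.
King squares — d7: available; e7: available; f7: available; d8: available; f8: available.
Legal moves for Black: Kf8, Kd8, Kxf7, Ke7, Kd7.
Black is in check but has 5 legal moves → neither.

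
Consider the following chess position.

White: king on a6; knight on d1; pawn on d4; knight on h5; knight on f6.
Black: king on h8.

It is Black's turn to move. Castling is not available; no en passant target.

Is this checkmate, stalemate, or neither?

Black to move; black king on h8.
In check: no.
King squares — g7: attacked by Nh5; h7: attacked by Nf6; g8: attacked by Nf6.
Legal moves for Black: none.
Not in check and no legal moves → stalemate.

stalemate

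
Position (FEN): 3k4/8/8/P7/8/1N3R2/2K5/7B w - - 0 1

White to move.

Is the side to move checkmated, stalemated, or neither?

neither

White to move; white king on c2.
In check: no.
Legal moves for White include: Rf8+, Rf7, Rf6, Rf5, Rf4, Rh3, Rg3, Re3, Rd3+, Rc3, Rf2, Rf1, Nc5, Nd4, Nd2, Nc1, Na1, Kd3, ... (list truncated; more exist).
White has legal moves and is not in check → neither.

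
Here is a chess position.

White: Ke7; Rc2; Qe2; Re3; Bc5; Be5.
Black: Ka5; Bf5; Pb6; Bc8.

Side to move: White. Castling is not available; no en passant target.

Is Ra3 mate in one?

After Ra3: black king on a5; in check: yes, from the white rook on a3.
King squares — a4: attacked by Ra3; b4: attacked by Bc5; b5: attacked by Qe2; a6: attacked by Qe2; b6: own pawn.
Black has no legal moves → checkmate.

yes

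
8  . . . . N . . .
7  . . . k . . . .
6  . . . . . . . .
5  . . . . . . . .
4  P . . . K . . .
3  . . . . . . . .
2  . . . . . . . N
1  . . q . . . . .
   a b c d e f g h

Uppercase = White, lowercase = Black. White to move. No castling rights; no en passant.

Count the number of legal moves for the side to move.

White to move; king on e4.
In check: no.
Legal moves: Ng7, Nc7, Nf6+, Nd6, Kf5, Ke5, Kd5, Kd4, Kf3, Kd3, Ng4, Nf3, Nf1, a5.
Count: 14.

14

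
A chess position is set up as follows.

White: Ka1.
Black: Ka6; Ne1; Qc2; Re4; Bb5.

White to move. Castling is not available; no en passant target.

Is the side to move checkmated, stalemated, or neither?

White to move; white king on a1.
In check: no.
King squares — b1: attacked by Qc2; a2: attacked by Qc2; b2: attacked by Qc2.
Legal moves for White: none.
Not in check and no legal moves → stalemate.

stalemate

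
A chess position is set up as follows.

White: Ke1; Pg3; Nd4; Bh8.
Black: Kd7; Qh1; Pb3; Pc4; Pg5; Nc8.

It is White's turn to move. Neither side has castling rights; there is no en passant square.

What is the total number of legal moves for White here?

White to move; king on e1.
In check: yes, from the black queen on h1.
Legal moves: Kf2, Ke2, Kd2.
Count: 3.

3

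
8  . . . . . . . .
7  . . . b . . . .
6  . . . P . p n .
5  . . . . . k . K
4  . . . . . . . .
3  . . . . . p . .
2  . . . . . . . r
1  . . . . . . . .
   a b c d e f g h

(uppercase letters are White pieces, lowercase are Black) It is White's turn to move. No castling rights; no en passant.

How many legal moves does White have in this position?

0

White to move; king on h5.
In check: yes, from the black rook on h2.
Legal moves: none.
Count: 0.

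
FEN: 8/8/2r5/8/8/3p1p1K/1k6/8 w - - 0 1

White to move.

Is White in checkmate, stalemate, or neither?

neither

White to move; white king on h3.
In check: no.
Legal moves for White: Kh4, Kg4, Kg3, Kh2.
White has 4 legal moves and is not in check → neither.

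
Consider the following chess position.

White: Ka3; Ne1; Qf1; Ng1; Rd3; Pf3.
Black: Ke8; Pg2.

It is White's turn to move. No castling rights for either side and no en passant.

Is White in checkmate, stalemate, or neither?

White to move; white king on a3.
In check: no.
Legal moves for White include: Rd8+, Rd7, Rd6, Rd5, Rd4, Re3+, Rc3, Rb3, Rd2, Rd1, Kb4, Ka4, Kb3, Kb2, Ka2, Nh3, Ne2, Qxg2, ... (list truncated; more exist).
White has legal moves and is not in check → neither.

neither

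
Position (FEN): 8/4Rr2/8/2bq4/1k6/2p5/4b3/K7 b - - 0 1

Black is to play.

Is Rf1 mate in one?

After Rf1: white king on a1; in check: yes, from the black rook on f1.
King squares — b1: attacked by Rf1; a2: attacked by Qd5; b2: attacked by Pc3.
White has no legal moves → checkmate.

yes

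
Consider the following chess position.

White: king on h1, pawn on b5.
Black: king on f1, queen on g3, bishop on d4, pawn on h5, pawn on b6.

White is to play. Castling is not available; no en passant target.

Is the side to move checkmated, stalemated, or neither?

White to move; white king on h1.
In check: no.
King squares — g1: attacked by Kf1; g2: attacked by Kf1; h2: attacked by Qg3.
Legal moves for White: none.
Not in check and no legal moves → stalemate.

stalemate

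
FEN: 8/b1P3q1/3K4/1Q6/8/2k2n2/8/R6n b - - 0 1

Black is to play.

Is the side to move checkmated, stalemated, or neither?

Black to move; black king on c3.
In check: no.
Legal moves for Black include: Qh8, Qg8, Qf8+, Qh7, Qf7, Qe7+, Qd7+, Qxc7+, Qh6+, Qg6+, Qf6+, Qg5, Qe5+, Qg4, Qd4+, Qg3+, Qg2, Qg1, ... (list truncated; more exist).
Black has legal moves and is not in check → neither.

neither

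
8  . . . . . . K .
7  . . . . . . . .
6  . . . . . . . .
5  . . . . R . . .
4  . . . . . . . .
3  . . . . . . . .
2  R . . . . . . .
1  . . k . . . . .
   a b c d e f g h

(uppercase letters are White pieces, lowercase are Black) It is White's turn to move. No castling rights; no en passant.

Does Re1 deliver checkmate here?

yes

After Re1: black king on c1; in check: yes, from the white rook on e1.
King squares — b1: attacked by Re1; d1: attacked by Re1; b2: attacked by Ra2; c2: attacked by Ra2; d2: attacked by Ra2.
Black has no legal moves → checkmate.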